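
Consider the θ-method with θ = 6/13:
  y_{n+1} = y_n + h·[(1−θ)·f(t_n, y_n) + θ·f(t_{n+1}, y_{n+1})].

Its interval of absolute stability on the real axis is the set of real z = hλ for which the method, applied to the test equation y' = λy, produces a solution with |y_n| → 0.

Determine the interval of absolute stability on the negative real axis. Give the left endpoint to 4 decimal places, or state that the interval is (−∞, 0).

(-26.0000, 0).

Test eqn y'=λy, z=hλ:
  y_{n+1} = y_n + z·[7/13·y_n + 6/13·y_{n+1}] ⇒ (1 − 6/13z)y_{n+1} = (1 + 7/13z)y_n
  so R(z) = (1 + 7/13z)/(1 − 6/13z).

Find x<0 with |R(x)|<1.
x=-1.26: |R|=0.2033
R=−1: 1+7/13x = −1+6/13x ⇒ -1/13x=2 ⇒ x=2/(-1/13)=-26.0000
Confirm numerically:
  x=-23.514: |R|=0.98387 <1
  x=-19.570: |R|=0.95070 <1
  x=-17.159: |R|=0.92375 <1
  x=-26.100: |R|=1.00059 >1
  x=-26.032: |R|=1.00019 >1
Interval (-26.0000, 0).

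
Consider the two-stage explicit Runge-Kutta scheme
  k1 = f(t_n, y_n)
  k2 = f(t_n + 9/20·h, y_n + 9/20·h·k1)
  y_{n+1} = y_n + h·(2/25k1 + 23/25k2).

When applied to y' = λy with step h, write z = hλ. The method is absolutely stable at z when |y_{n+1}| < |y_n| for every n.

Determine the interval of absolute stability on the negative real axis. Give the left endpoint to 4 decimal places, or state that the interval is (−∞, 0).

(-2.4155, 0).

Test eqn y'=λy, z=hλ:
  k1=λy_n ⇒ h·k1=z·y_n;  k2=λ(1+9/20z)y_n ⇒ h·k2=z(1+9/20z)y_n
  y_{n+1}/y_n = 1 + 2/25z + 23/25z(1+9/20z) = 1 + z + 207/500z²
  so R(z) = 1 + z + 207/500z².

Boundary: |R(x)|=1, x<0.
x=-1.36: |R|=0.4057
R=1: x+207/500x²=0 ⇒ x=−500/207=-2.4155; min R=1−1/(4·207/500)=0.3961>−1
Confirm numerically:
  x=-2.212: |R|=0.81368 <1
  x=-2.024: |R|=0.67198 <1
  x=-1.278: |R|=0.39818 <1
  x=-1.058: |R|=0.40542 <1
  x=-2.841: |R|=1.50051 >1
  x=-2.502: |R|=1.08964 >1
Stable set (-2.4155, 0).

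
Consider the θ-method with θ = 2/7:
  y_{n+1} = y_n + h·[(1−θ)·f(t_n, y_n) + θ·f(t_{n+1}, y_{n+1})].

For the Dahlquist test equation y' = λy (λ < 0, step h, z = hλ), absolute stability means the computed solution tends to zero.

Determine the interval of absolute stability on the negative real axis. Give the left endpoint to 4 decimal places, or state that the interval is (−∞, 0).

Test eqn y'=λy, z=hλ:
  y_{n+1} = y_n + z·[5/7·y_n + 2/7·y_{n+1}] ⇒ (1 − 2/7z)y_{n+1} = (1 + 5/7z)y_n
  R(z) = (1 + 5/7z)/(1 − 2/7z).

Boundary: |R(x)|=1, x<0.
x=-0.82: |R|=0.3356
R=−1: 1+5/7x = −1+2/7x ⇒ -3/7x=2 ⇒ x=2/(-3/7)=-4.6667
Confirm numerically:
  x=-4.264: |R|=0.92221 <1
  x=-3.799: |R|=0.82169 <1
  x=-3.252: |R|=0.68572 <1
  x=-2.648: |R|=0.50748 <1
  x=-4.924: |R|=1.04582 >1
  x=-4.859: |R|=1.03451 >1
  x=-4.818: |R|=1.02729 >1
Stable set (-4.6667, 0).

(-4.6667, 0).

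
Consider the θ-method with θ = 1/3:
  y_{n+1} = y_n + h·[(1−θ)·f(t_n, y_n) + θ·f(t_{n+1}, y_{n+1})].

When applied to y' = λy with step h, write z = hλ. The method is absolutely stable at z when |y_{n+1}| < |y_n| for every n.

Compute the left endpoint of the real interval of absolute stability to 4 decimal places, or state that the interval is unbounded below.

z* = -6.0000.

With y'=λy (z=hλ):
  y_{n+1} = y_n + z·[2/3·y_n + 1/3·y_{n+1}] ⇒ (1 − 1/3z)y_{n+1} = (1 + 2/3z)y_n
  Hence R(z) = (1 + 2/3z)/(1 − 1/3z).

Solve |R(x)|<1 on ℝ⁻.
x=-0.98: |R|=0.2613
R=−1: 1+2/3x = −1+1/3x ⇒ -1/3x=2 ⇒ x=2/(-1/3)=-6.0000
Confirm numerically:
  x=-5.979: |R|=0.99766 <1
  x=-5.340: |R|=0.92086 <1
  x=-4.901: |R|=0.86090 <1
  x=-4.313: |R|=0.76931 <1
  x=-6.248: |R|=1.02682 >1
  x=-6.229: |R|=1.02481 >1
  x=-6.113: |R|=1.01240 >1
So |R|<1 on (-6.0000, 0).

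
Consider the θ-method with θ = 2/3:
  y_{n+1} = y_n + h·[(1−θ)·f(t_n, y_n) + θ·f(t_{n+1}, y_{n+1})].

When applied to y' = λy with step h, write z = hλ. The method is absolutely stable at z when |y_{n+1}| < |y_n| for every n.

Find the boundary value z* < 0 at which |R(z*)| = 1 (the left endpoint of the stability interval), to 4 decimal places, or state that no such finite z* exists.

unbounded; (−∞, 0).

Set f=λy, z=hλ:
  y_{n+1} = y_n + z·[1/3·y_n + 2/3·y_{n+1}] ⇒ (1 − 2/3z)y_{n+1} = (1 + 1/3z)y_n
  Hence R(z) = (1 + 1/3z)/(1 − 2/3z).

Solve |R(x)|<1 on ℝ⁻.
x=-1.58: |R|=0.2305
x=-2: |R|=0.1429
x=-10: |R|=0.3043
x=-100: |R|=0.4778
θ=2/3≥1/2 ⇒ |1+1/3x|<|1−2/3x| ∀x<0 ⇒ interval (−∞,0).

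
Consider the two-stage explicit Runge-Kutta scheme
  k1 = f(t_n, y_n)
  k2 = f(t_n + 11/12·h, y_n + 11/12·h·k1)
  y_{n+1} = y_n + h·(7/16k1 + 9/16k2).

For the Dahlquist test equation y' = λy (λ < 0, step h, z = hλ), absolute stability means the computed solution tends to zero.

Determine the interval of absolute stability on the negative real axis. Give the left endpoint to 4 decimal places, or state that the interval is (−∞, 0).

With y'=λy (z=hλ):
  k1=λy_n ⇒ h·k1=z·y_n;  k2=λ(1+11/12z)y_n ⇒ h·k2=z(1+11/12z)y_n
  y_{n+1}/y_n = 1 + 7/16z + 9/16z(1+11/12z) = 1 + z + 33/64z²
  so R(z) = 1 + z + 33/64z².

Find x<0 with |R(x)|<1.
x=-0.54: |R|=0.6104
R=1: x+33/64x²=0 ⇒ x=−64/33=-1.9394; min R=1−1/(4·33/64)=0.5152>−1
Confirm numerically:
  x=-1.444: |R|=0.63115 <1
  x=-1.212: |R|=0.54542 <1
  x=-1.005: |R|=0.51579 <1
  x=-0.925: |R|=0.51618 <1
  x=-2.526: |R|=1.76404 >1
  x=-2.436: |R|=1.62377 >1
Stable set (-1.9394, 0).

(-1.9394, 0).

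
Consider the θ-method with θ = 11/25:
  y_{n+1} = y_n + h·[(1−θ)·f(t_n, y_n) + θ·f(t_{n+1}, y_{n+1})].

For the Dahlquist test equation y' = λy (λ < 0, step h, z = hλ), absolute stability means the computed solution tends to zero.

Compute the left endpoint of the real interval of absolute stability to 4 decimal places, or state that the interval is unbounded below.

left endpoint -16.6667.

On y'=λy, z=hλ:
  y_{n+1} = y_n + z·[14/25·y_n + 11/25·y_{n+1}] ⇒ (1 − 11/25z)y_{n+1} = (1 + 14/25z)y_n
  Hence R(z) = (1 + 14/25z)/(1 − 11/25z).

Solve |R(x)|<1 on ℝ⁻.
x=-1.11: |R|=0.2542
R=−1: 1+14/25x = −1+11/25x ⇒ -3/25x=2 ⇒ x=2/(-3/25)=-16.6667
Confirm numerically:
  x=-15.454: |R|=0.98134 <1
  x=-13.703: |R|=0.94941 <1
  x=-11.437: |R|=0.89597 <1
  x=-7.187: |R|=0.72670 <1
  x=-17.239: |R|=1.00800 >1
  x=-16.871: |R|=1.00291 >1
Interval (-16.6667, 0).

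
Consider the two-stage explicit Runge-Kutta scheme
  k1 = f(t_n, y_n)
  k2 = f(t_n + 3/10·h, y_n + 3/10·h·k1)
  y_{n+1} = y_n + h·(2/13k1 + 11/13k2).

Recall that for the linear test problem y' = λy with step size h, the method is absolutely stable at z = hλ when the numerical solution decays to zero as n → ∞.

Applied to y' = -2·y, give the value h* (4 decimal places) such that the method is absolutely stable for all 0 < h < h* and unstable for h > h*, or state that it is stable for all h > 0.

(-3.9394,0); λ=-2 ⇒ h* = (130/33)/2 = 1.9697.

Test eqn y'=λy, z=hλ:
  k1=λy_n ⇒ h·k1=z·y_n;  k2=λ(1+3/10z)y_n ⇒ h·k2=z(1+3/10z)y_n
  y_{n+1}/y_n = 1 + 2/13z + 11/13z(1+3/10z) = 1 + z + 33/130z²
  ⇒ R(z) = 1 + z + 33/130z².

Find x<0 with |R(x)|<1.
x=-1.49: |R|=0.0736
R=1: x+33/130x²=0 ⇒ x=−130/33=-3.9394; min R=1−1/(4·33/130)=0.0152>−1
Confirm numerically:
  x=-3.376: |R|=0.51718 <1
  x=-2.375: |R|=0.05685 <1
  x=-2.143: |R|=0.02278 <1
  x=-1.764: |R|=0.02589 <1
  x=-4.496: |R|=1.63525 >1
  x=-4.083: |R|=1.14884 >1
  x=-4.041: |R|=1.10423 >1
So |R|<1 on (-3.9394, 0).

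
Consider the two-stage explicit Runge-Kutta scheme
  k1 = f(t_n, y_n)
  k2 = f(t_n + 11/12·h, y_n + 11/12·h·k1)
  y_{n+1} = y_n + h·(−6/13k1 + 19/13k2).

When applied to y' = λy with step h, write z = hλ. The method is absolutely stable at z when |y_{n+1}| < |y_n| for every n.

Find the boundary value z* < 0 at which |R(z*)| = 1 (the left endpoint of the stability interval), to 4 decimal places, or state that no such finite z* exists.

z* = -0.7464.

Set f=λy, z=hλ:
  k1=λy_n ⇒ h·k1=z·y_n;  k2=λ(1+11/12z)y_n ⇒ h·k2=z(1+11/12z)y_n
  y_{n+1}/y_n = 1 − 6/13z + 19/13z(1+11/12z) = 1 + z + 209/156z²
  ⇒ R(z) = 1 + z + 209/156z².

Find x<0 with |R(x)|<1.
x=-0.43: |R|=0.8177
R=1: x+209/156x²=0 ⇒ x=−156/209=-0.7464; min R=1−1/(4·209/156)=0.8134>−1
Confirm numerically:
  x=-0.651: |R|=0.91678 <1
  x=-0.437: |R|=0.81885 <1
  x=-0.398: |R|=0.81422 <1
  x=-1.264: |R|=1.87650 >1
  x=-1.188: |R|=1.70284 >1
  x=-0.967: |R|=1.28578 >1
Stable set (-0.7464, 0).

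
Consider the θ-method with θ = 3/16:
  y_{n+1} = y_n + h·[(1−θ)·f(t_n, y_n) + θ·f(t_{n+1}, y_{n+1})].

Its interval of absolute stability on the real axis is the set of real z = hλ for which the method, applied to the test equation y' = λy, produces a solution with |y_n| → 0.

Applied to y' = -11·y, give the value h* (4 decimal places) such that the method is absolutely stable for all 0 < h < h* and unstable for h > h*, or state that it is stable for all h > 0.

Test eqn y'=λy, z=hλ:
  y_{n+1} = y_n + z·[13/16·y_n + 3/16·y_{n+1}] ⇒ (1 − 3/16z)y_{n+1} = (1 + 13/16z)y_n
  Hence R(z) = (1 + 13/16z)/(1 − 3/16z).

Find x<0 with |R(x)|<1.
x=-0.39: |R|=0.6366
R=−1: 1+13/16x = −1+3/16x ⇒ -5/8x=2 ⇒ x=2/(-5/8)=-3.2000
Confirm numerically:
  x=-2.428: |R|=0.66844 <1
  x=-1.892: |R|=0.39657 <1
  x=-1.758: |R|=0.32218 <1
  x=-1.565: |R|=0.20995 <1
  x=-3.553: |R|=1.13241 >1
  x=-3.324: |R|=1.04774 >1
  x=-3.284: |R|=1.03249 >1
Interval (-3.2000, 0).

(-3.2000,0); λ=-11 ⇒ h* = (16/5)/11 = 0.2909.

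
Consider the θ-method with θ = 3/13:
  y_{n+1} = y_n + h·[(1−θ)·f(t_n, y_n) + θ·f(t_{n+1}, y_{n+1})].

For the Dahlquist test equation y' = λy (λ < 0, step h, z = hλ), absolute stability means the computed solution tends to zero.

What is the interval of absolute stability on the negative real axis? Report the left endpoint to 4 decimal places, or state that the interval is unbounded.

z∈(-3.7143,0).

Test eqn y'=λy, z=hλ:
  y_{n+1} = y_n + z·[10/13·y_n + 3/13·y_{n+1}] ⇒ (1 − 3/13z)y_{n+1} = (1 + 10/13z)y_n
  R(z) = (1 + 10/13z)/(1 − 3/13z).

Find x<0 with |R(x)|<1.
x=-1.72: |R|=0.2313
R=−1: 1+10/13x = −1+3/13x ⇒ -7/13x=2 ⇒ x=2/(-7/13)=-3.7143
Confirm numerically:
  x=-3.048: |R|=0.78938 <1
  x=-2.562: |R|=0.61007 <1
  x=-1.689: |R|=0.21531 <1
  x=-4.125: |R|=1.11330 >1
  x=-4.045: |R|=1.09210 >1
  x=-3.773: |R|=1.01690 >1
Interval (-3.7143, 0).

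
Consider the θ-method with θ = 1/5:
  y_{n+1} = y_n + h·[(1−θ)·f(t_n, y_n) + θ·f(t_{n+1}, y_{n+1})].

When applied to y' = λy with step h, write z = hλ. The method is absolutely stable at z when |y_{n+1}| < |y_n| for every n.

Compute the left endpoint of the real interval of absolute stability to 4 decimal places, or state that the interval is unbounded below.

z* = -3.3333.

Test eqn y'=λy, z=hλ:
  y_{n+1} = y_n + z·[4/5·y_n + 1/5·y_{n+1}] ⇒ (1 − 1/5z)y_{n+1} = (1 + 4/5z)y_n
  Hence R(z) = (1 + 4/5z)/(1 − 1/5z).

Find x<0 with |R(x)|<1.
x=-1.13: |R|=0.0783
R=−1: 1+4/5x = −1+1/5x ⇒ -3/5x=2 ⇒ x=2/(-3/5)=-3.3333
Confirm numerically:
  x=-3.027: |R|=0.88551 <1
  x=-2.105: |R|=0.48135 <1
  x=-2.018: |R|=0.43773 <1
  x=-1.576: |R|=0.19830 <1
  x=-3.775: |R|=1.15100 >1
  x=-3.445: |R|=1.03967 >1
  x=-3.417: |R|=1.02982 >1
Stable set (-3.3333, 0).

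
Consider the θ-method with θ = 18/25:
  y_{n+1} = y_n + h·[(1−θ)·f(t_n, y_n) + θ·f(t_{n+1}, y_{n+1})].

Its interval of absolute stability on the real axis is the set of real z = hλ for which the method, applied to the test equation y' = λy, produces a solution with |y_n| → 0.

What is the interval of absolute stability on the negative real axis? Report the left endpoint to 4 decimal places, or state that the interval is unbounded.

(−∞, 0) — no finite endpoint.

Set f=λy, z=hλ:
  y_{n+1} = y_n + z·[7/25·y_n + 18/25·y_{n+1}] ⇒ (1 − 18/25z)y_{n+1} = (1 + 7/25z)y_n
  so R(z) = (1 + 7/25z)/(1 − 18/25z).

Find x<0 with |R(x)|<1.
x=-0.8: |R|=0.4924
x=-2: |R|=0.1803
x=-10: |R|=0.2195
x=-100: |R|=0.3699
θ=18/25≥1/2 ⇒ |1+7/25x|<|1−18/25x| ∀x<0 ⇒ stable on all of ℝ⁻.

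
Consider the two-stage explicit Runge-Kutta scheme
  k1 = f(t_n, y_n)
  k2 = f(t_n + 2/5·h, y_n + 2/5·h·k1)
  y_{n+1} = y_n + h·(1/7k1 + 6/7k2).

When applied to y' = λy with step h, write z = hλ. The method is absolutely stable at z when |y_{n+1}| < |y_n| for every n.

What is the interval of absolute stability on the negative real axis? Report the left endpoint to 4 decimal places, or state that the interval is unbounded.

(-2.9167, 0).

Test eqn y'=λy, z=hλ:
  k1=λy_n ⇒ h·k1=z·y_n;  k2=λ(1+2/5z)y_n ⇒ h·k2=z(1+2/5z)y_n
  y_{n+1}/y_n = 1 + 1/7z + 6/7z(1+2/5z) = 1 + z + 12/35z²
  R(z) = 1 + z + 12/35z².

Boundary: |R(x)|=1, x<0.
x=-0.64: |R|=0.5004
R=1: x+12/35x²=0 ⇒ x=−35/12=-2.9167; min R=1−1/(4·12/35)=0.2708>−1
Confirm numerically:
  x=-2.387: |R|=0.56652 <1
  x=-2.361: |R|=0.55020 <1
  x=-2.151: |R|=0.43533 <1
  x=-2.064: |R|=0.39660 <1
  x=-3.461: |R|=1.64592 >1
  x=-3.103: |R|=1.19824 >1
  x=-3.013: |R|=1.09952 >1
Stable set (-2.9167, 0).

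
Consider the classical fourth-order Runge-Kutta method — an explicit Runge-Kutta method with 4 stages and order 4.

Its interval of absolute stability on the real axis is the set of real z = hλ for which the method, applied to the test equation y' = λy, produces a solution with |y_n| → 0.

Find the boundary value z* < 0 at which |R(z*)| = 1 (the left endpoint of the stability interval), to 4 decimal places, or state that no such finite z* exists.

left endpoint -2.7853.

On y'=λy, z=hλ:
  order 4, 4-stage ⇒ R(z)=1+z+z^2/2+z^3/6+z^4/24
  (e.g. R(-1.5)=0.27344, |R|=0.27344)

Need |R(x)|<1, x<0.
x=-1.5: |R|=0.2734
|R(-2.17)|=0.4053 |R(-1.44)|=0.2783 |R(-0.95)|=0.3923
Bisect:
  x_lo=-3.1948 |R|=1.8145  x_hi=-0.0853 |R|=0.9182
  mid=-1.64004 |R|=0.27106 →hi
  mid=-2.41741 |R|=0.57297 →hi
  mid=-2.80610 |R|=1.03182 →lo
  mid=-2.61175 |R|=0.76837 →hi
  mid=-2.70893 |R|=0.89084 →hi
  mid=-2.75751 |R|=0.95892 →hi
  mid=-2.78180 |R|=0.99475 →hi
  mid=-2.79395 |R|=1.01313 →lo
  ...
  [-2.78541,-2.78522] ⇒ x*=-2.7853
So |R|<1 on (-2.7853, 0).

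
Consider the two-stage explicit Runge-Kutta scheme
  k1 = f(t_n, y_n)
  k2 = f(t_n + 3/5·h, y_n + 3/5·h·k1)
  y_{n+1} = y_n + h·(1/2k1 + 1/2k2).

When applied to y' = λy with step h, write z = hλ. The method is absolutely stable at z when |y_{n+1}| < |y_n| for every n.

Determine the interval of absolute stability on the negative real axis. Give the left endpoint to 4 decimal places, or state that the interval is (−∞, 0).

Set f=λy, z=hλ:
  k1=λy_n ⇒ h·k1=z·y_n;  k2=λ(1+3/5z)y_n ⇒ h·k2=z(1+3/5z)y_n
  y_{n+1}/y_n = 1 + 1/2z + 1/2z(1+3/5z) = 1 + z + 3/10z²
  so R(z) = 1 + z + 3/10z².

Need |R(x)|<1, x<0.
x=-1.05: |R|=0.2807
R=1: x+3/10x²=0 ⇒ x=−10/3=-3.3333; min R=1−1/(4·3/10)=0.1667>−1
Confirm numerically:
  x=-2.942: |R|=0.65461 <1
  x=-2.529: |R|=0.38975 <1
  x=-2.051: |R|=0.21098 <1
  x=-1.845: |R|=0.17621 <1
  x=-3.916: |R|=1.68452 >1
  x=-3.719: |R|=1.43029 >1
  x=-3.627: |R|=1.31954 >1
Interval (-3.3333, 0).

(-3.3333, 0).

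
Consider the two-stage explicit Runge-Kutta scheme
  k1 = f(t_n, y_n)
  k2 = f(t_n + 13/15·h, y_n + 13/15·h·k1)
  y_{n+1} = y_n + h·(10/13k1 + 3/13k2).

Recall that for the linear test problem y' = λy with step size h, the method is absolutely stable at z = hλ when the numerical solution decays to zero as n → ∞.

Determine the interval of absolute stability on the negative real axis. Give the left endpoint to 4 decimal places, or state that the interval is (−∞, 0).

z∈(-5.0000,0).

Set f=λy, z=hλ:
  k1=λy_n ⇒ h·k1=z·y_n;  k2=λ(1+13/15z)y_n ⇒ h·k2=z(1+13/15z)y_n
  y_{n+1}/y_n = 1 + 10/13z + 3/13z(1+13/15z) = 1 + z + 1/5z²
  ⇒ R(z) = 1 + z + 1/5z².

Boundary: |R(x)|=1, x<0.
x=-0.64: |R|=0.4419
R=1: x+1/5x²=0 ⇒ x=−5=-5.0000; min R=1−1/(4·1/5)=-0.2500>−1
Confirm numerically:
  x=-4.365: |R|=0.44565 <1
  x=-4.312: |R|=0.40667 <1
  x=-2.642: |R|=0.24597 <1
  x=-5.571: |R|=1.63621 >1
  x=-5.241: |R|=1.25262 >1
  x=-5.113: |R|=1.11555 >1
Stable set (-5.0000, 0).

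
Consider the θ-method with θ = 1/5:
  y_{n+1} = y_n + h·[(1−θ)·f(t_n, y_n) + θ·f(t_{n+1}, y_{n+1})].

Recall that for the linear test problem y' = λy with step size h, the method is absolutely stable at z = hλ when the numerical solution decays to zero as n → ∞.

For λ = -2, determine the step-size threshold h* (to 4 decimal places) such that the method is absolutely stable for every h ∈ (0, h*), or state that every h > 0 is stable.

With y'=λy (z=hλ):
  y_{n+1} = y_n + z·[4/5·y_n + 1/5·y_{n+1}] ⇒ (1 − 1/5z)y_{n+1} = (1 + 4/5z)y_n
  ⇒ R(z) = (1 + 4/5z)/(1 − 1/5z).

Solve |R(x)|<1 on ℝ⁻.
x=-0.69: |R|=0.3937
R=−1: 1+4/5x = −1+1/5x ⇒ -3/5x=2 ⇒ x=2/(-3/5)=-3.3333
Confirm numerically:
  x=-3.222: |R|=0.95938 <1
  x=-2.517: |R|=0.67421 <1
  x=-1.571: |R|=0.19540 <1
  x=-3.859: |R|=1.17801 >1
  x=-3.531: |R|=1.06951 >1
Stable set (-3.3333, 0).

(-3.3333,0); λ=-2 ⇒ h* = (10/3)/2 = 1.6667.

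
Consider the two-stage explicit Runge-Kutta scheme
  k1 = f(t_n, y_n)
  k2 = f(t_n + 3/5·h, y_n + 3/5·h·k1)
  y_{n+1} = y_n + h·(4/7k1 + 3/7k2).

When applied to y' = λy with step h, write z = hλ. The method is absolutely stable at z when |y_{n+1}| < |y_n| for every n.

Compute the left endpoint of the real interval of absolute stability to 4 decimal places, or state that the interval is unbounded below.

z* = -3.8889.

With y'=λy (z=hλ):
  k1=λy_n ⇒ h·k1=z·y_n;  k2=λ(1+3/5z)y_n ⇒ h·k2=z(1+3/5z)y_n
  y_{n+1}/y_n = 1 + 4/7z + 3/7z(1+3/5z) = 1 + z + 9/35z²
  ⇒ R(z) = 1 + z + 9/35z².

Need |R(x)|<1, x<0.
x=-1.15: |R|=0.1901
R=1: x+9/35x²=0 ⇒ x=−35/9=-3.8889; min R=1−1/(4·9/35)=0.0278>−1
Confirm numerically:
  x=-1.943: |R|=0.02778 <1
  x=-1.855: |R|=0.02983 <1
  x=-1.626: |R|=0.05385 <1
  x=-4.390: |R|=1.56568 >1
  x=-3.910: |R|=1.02123 >1
Interval (-3.8889, 0).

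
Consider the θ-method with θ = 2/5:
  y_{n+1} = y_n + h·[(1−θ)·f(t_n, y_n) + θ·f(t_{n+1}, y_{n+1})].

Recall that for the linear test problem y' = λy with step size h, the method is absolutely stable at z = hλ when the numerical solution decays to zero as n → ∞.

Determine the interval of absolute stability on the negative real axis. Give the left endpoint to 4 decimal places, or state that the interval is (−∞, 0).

Set f=λy, z=hλ:
  y_{n+1} = y_n + z·[3/5·y_n + 2/5·y_{n+1}] ⇒ (1 − 2/5z)y_{n+1} = (1 + 3/5z)y_n
  ⇒ R(z) = (1 + 3/5z)/(1 − 2/5z).

Need |R(x)|<1, x<0.
x=-0.6: |R|=0.5161
R=−1: 1+3/5x = −1+2/5x ⇒ -1/5x=2 ⇒ x=2/(-1/5)=-10.0000
Confirm numerically:
  x=-9.806: |R|=0.99212 <1
  x=-7.040: |R|=0.84486 <1
  x=-4.489: |R|=0.60574 <1
  x=-4.164: |R|=0.56212 <1
  x=-10.473: |R|=1.01823 >1
  x=-10.433: |R|=1.01674 >1
So |R|<1 on (-10.0000, 0).

(-10.0000, 0).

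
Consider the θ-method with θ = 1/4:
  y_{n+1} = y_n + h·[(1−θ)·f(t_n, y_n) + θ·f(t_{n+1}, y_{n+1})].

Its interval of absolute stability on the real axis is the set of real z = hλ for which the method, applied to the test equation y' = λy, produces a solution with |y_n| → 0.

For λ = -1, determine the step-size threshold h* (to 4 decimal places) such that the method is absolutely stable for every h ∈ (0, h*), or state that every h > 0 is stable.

Test eqn y'=λy, z=hλ:
  y_{n+1} = y_n + z·[3/4·y_n + 1/4·y_{n+1}] ⇒ (1 − 1/4z)y_{n+1} = (1 + 3/4z)y_n
  so R(z) = (1 + 3/4z)/(1 − 1/4z).

Solve |R(x)|<1 on ℝ⁻.
x=-0.74: |R|=0.3755
R=−1: 1+3/4x = −1+1/4x ⇒ -1/2x=2 ⇒ x=2/(-1/2)=-4.0000
Confirm numerically:
  x=-2.387: |R|=0.49491 <1
  x=-2.205: |R|=0.42143 <1
  x=-2.166: |R|=0.40512 <1
  x=-4.338: |R|=1.08107 >1
  x=-4.094: |R|=1.02323 >1
  x=-4.032: |R|=1.00797 >1
Stable set (-4.0000, 0).

(-4.0000,0); λ=-1 ⇒ h* = (4)/1 = 4.0000.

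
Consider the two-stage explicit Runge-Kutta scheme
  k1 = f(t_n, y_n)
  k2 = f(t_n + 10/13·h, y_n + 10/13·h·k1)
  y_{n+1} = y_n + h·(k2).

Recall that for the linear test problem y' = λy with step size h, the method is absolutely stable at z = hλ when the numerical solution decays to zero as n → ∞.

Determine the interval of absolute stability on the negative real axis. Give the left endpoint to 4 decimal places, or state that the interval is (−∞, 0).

With y'=λy (z=hλ):
  k1=λy_n ⇒ h·k1=z·y_n;  k2=λ(1+10/13z)y_n ⇒ h·k2=z(1+10/13z)y_n
  y_{n+1}/y_n = 1 + z(1+10/13z) = 1 + z + 10/13z²
  ⇒ R(z) = 1 + z + 10/13z².

Solve |R(x)|<1 on ℝ⁻.
x=-1.76: |R|=1.6228
R=1: x+10/13x²=0 ⇒ x=−13/10=-1.3000; min R=1−1/(4·10/13)=0.6750>−1
Confirm numerically:
  x=-1.112: |R|=0.83919 <1
  x=-1.105: |R|=0.83425 <1
  x=-0.916: |R|=0.72943 <1
  x=-1.633: |R|=1.41830 >1
  x=-1.536: |R|=1.27884 >1
  x=-1.370: |R|=1.07377 >1
Interval (-1.3000, 0).

(-1.3000, 0).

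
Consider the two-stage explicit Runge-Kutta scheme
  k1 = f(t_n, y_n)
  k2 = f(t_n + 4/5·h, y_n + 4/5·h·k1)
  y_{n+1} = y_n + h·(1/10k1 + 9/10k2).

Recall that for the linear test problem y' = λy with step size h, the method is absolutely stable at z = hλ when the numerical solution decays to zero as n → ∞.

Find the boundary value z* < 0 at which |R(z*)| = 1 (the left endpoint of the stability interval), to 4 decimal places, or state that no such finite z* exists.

Set f=λy, z=hλ:
  k1=λy_n ⇒ h·k1=z·y_n;  k2=λ(1+4/5z)y_n ⇒ h·k2=z(1+4/5z)y_n
  y_{n+1}/y_n = 1 + 1/10z + 9/10z(1+4/5z) = 1 + z + 18/25z²
  ⇒ R(z) = 1 + z + 18/25z².

Need |R(x)|<1, x<0.
x=-1.09: |R|=0.7654
R=1: x+18/25x²=0 ⇒ x=−25/18=-1.3889; min R=1−1/(4·18/25)=0.6528>−1
Confirm numerically:
  x=-1.000: |R|=0.72000 <1
  x=-0.979: |R|=0.71108 <1
  x=-0.639: |R|=0.65499 <1
  x=-1.587: |R|=1.22637 >1
  x=-1.579: |R|=1.21613 >1
Stable set (-1.3889, 0).

left endpoint -1.3889.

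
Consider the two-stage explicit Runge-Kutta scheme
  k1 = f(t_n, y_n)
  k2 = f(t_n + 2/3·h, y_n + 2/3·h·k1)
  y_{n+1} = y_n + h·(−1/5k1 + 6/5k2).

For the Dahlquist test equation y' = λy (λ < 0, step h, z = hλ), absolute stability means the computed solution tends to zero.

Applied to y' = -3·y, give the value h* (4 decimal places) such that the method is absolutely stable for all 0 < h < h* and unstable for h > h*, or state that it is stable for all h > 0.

(-1.2500,0); λ=-3 ⇒ h* = (5/4)/3 = 0.4167.

With y'=λy (z=hλ):
  k1=λy_n ⇒ h·k1=z·y_n;  k2=λ(1+2/3z)y_n ⇒ h·k2=z(1+2/3z)y_n
  y_{n+1}/y_n = 1 − 1/5z + 6/5z(1+2/3z) = 1 + z + 4/5z²
  ⇒ R(z) = 1 + z + 4/5z².

Need |R(x)|<1, x<0.
x=-0.84: |R|=0.7245
R=1: x+4/5x²=0 ⇒ x=−5/4=-1.2500; min R=1−1/(4·4/5)=0.6875>−1
Confirm numerically:
  x=-0.696: |R|=0.69153 <1
  x=-0.555: |R|=0.69142 <1
  x=-0.526: |R|=0.69534 <1
  x=-1.769: |R|=1.73449 >1
  x=-1.531: |R|=1.34417 >1
  x=-1.515: |R|=1.32118 >1
So |R|<1 on (-1.2500, 0).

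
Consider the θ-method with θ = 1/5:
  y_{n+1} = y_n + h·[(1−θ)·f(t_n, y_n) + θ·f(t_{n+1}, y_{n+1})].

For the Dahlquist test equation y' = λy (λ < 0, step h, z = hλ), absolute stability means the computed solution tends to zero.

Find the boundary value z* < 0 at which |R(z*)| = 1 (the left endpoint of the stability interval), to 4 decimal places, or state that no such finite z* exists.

left endpoint -3.3333.

Set f=λy, z=hλ:
  y_{n+1} = y_n + z·[4/5·y_n + 1/5·y_{n+1}] ⇒ (1 − 1/5z)y_{n+1} = (1 + 4/5z)y_n
  ⇒ R(z) = (1 + 4/5z)/(1 − 1/5z).

Need |R(x)|<1, x<0.
x=-1.32: |R|=0.0443
R=−1: 1+4/5x = −1+1/5x ⇒ -3/5x=2 ⇒ x=2/(-3/5)=-3.3333
Confirm numerically:
  x=-2.279: |R|=0.56546 <1
  x=-2.221: |R|=0.53788 <1
  x=-2.187: |R|=0.52150 <1
  x=-1.890: |R|=0.37155 <1
  x=-3.815: |R|=1.16393 >1
  x=-3.700: |R|=1.12644 >1
  x=-3.680: |R|=1.11982 >1
So |R|<1 on (-3.3333, 0).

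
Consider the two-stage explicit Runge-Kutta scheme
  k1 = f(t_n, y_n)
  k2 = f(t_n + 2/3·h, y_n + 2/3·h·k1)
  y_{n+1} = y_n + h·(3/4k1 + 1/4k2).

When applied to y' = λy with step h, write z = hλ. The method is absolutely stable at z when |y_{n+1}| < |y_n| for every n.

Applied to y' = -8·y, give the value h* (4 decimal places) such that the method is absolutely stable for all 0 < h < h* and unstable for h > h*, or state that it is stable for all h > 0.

Set f=λy, z=hλ:
  k1=λy_n ⇒ h·k1=z·y_n;  k2=λ(1+2/3z)y_n ⇒ h·k2=z(1+2/3z)y_n
  y_{n+1}/y_n = 1 + 3/4z + 1/4z(1+2/3z) = 1 + z + 1/6z²
  R(z) = 1 + z + 1/6z².

Solve |R(x)|<1 on ℝ⁻.
x=-1.21: |R|=0.0340
R=1: x+1/6x²=0 ⇒ x=−6=-6.0000; min R=1−1/(4·1/6)=-0.5000>−1
Confirm numerically:
  x=-3.986: |R|=0.33797 <1
  x=-3.270: |R|=0.48785 <1
  x=-3.169: |R|=0.49524 <1
  x=-6.599: |R|=1.65880 >1
  x=-6.438: |R|=1.46997 >1
  x=-6.353: |R|=1.37377 >1
Stable set (-6.0000, 0).

(-6.0000,0); λ=-8 ⇒ h* = (6)/8 = 0.7500.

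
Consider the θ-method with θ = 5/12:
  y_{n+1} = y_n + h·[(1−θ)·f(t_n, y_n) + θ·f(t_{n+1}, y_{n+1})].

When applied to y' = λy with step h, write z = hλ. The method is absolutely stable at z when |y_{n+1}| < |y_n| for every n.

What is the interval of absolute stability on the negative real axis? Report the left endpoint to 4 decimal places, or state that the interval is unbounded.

(-12.0000, 0).

Set f=λy, z=hλ:
  y_{n+1} = y_n + z·[7/12·y_n + 5/12·y_{n+1}] ⇒ (1 − 5/12z)y_{n+1} = (1 + 7/12z)y_n
  so R(z) = (1 + 7/12z)/(1 − 5/12z).

Solve |R(x)|<1 on ℝ⁻.
x=-1.65: |R|=0.0222
R=−1: 1+7/12x = −1+5/12x ⇒ -1/6x=2 ⇒ x=2/(-1/6)=-12.0000
Confirm numerically:
  x=-11.960: |R|=0.99889 <1
  x=-11.496: |R|=0.98549 <1
  x=-6.368: |R|=0.74307 <1
  x=-12.581: |R|=1.01551 >1
  x=-12.321: |R|=1.00872 >1
  x=-12.116: |R|=1.00320 >1
Interval (-12.0000, 0).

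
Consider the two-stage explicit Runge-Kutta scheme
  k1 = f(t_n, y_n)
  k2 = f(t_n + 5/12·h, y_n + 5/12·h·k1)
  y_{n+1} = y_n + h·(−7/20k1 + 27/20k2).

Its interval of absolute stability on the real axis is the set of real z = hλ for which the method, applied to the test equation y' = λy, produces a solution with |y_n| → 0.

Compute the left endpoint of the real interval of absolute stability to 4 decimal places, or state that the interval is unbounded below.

z* = -1.7778.

On y'=λy, z=hλ:
  k1=λy_n ⇒ h·k1=z·y_n;  k2=λ(1+5/12z)y_n ⇒ h·k2=z(1+5/12z)y_n
  y_{n+1}/y_n = 1 − 7/20z + 27/20z(1+5/12z) = 1 + z + 9/16z²
  R(z) = 1 + z + 9/16z².

Solve |R(x)|<1 on ℝ⁻.
x=-0.57: |R|=0.6128
R=1: x+9/16x²=0 ⇒ x=−16/9=-1.7778; min R=1−1/(4·9/16)=0.5556>−1
Confirm numerically:
  x=-1.504: |R|=0.76838 <1
  x=-1.310: |R|=0.65531 <1
  x=-0.773: |R|=0.56311 <1
  x=-2.255: |R|=1.60533 >1
  x=-1.995: |R|=1.24376 >1
Interval (-1.7778, 0).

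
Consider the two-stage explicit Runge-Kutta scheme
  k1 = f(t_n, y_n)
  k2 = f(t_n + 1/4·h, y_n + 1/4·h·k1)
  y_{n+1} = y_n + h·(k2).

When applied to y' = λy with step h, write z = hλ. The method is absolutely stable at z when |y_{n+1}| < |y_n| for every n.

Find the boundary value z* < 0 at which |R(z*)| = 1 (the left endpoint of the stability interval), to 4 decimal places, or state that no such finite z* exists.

On y'=λy, z=hλ:
  k1=λy_n ⇒ h·k1=z·y_n;  k2=λ(1+1/4z)y_n ⇒ h·k2=z(1+1/4z)y_n
  y_{n+1}/y_n = 1 + z(1+1/4z) = 1 + z + 1/4z²
  so R(z) = 1 + z + 1/4z².

Need |R(x)|<1, x<0.
x=-0.58: |R|=0.5041
R=1: x+1/4x²=0 ⇒ x=−4=-4.0000; min R=1−1/(4·1/4)=0.0000>−1
Confirm numerically:
  x=-3.586: |R|=0.62885 <1
  x=-3.484: |R|=0.55056 <1
  x=-1.997: |R|=0.00000 <1
  x=-1.728: |R|=0.01850 <1
  x=-4.393: |R|=1.43161 >1
  x=-4.381: |R|=1.41729 >1
  x=-4.148: |R|=1.15348 >1
Stable set (-4.0000, 0).

z* = -4.0000.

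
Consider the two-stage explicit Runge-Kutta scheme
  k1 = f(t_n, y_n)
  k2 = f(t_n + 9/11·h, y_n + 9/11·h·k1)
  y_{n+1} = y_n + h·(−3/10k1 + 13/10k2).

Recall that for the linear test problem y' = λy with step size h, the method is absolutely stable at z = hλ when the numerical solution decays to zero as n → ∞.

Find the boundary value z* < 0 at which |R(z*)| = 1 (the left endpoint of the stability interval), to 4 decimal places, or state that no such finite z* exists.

z* = -0.9402.

On y'=λy, z=hλ:
  k1=λy_n ⇒ h·k1=z·y_n;  k2=λ(1+9/11z)y_n ⇒ h·k2=z(1+9/11z)y_n
  y_{n+1}/y_n = 1 − 3/10z + 13/10z(1+9/11z) = 1 + z + 117/110z²
  ⇒ R(z) = 1 + z + 117/110z².

Find x<0 with |R(x)|<1.
x=-0.75: |R|=0.8483
R=1: x+117/110x²=0 ⇒ x=−110/117=-0.9402; min R=1−1/(4·117/110)=0.7650>−1
Confirm numerically:
  x=-0.679: |R|=0.81138 <1
  x=-0.675: |R|=0.80962 <1
  x=-0.637: |R|=0.79459 <1
  x=-0.467: |R|=0.76497 <1
  x=-1.400: |R|=1.68473 >1
  x=-1.157: |R|=1.26684 >1
  x=-1.028: |R|=1.09603 >1
So |R|<1 on (-0.9402, 0).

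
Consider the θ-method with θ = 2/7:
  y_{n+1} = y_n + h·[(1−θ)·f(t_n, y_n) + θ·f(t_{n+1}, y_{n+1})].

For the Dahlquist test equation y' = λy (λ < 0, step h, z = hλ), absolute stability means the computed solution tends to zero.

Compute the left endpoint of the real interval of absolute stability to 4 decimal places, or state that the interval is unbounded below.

Test eqn y'=λy, z=hλ:
  y_{n+1} = y_n + z·[5/7·y_n + 2/7·y_{n+1}] ⇒ (1 − 2/7z)y_{n+1} = (1 + 5/7z)y_n
  R(z) = (1 + 5/7z)/(1 − 2/7z).

Solve |R(x)|<1 on ℝ⁻.
x=-0.63: |R|=0.4661
R=−1: 1+5/7x = −1+2/7x ⇒ -3/7x=2 ⇒ x=2/(-3/7)=-4.6667
Confirm numerically:
  x=-4.541: |R|=0.97656 <1
  x=-3.556: |R|=0.76389 <1
  x=-2.879: |R|=0.57964 <1
  x=-2.250: |R|=0.36957 <1
  x=-5.198: |R|=1.09163 >1
  x=-5.095: |R|=1.07475 >1
Stable set (-4.6667, 0).

left endpoint -4.6667.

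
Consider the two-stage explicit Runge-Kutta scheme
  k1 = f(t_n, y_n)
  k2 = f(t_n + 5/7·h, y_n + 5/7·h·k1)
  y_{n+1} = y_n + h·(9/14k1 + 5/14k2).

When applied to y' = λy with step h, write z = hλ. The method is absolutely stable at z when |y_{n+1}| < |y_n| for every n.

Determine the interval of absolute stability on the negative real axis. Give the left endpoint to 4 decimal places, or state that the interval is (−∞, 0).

On y'=λy, z=hλ:
  k1=λy_n ⇒ h·k1=z·y_n;  k2=λ(1+5/7z)y_n ⇒ h·k2=z(1+5/7z)y_n
  y_{n+1}/y_n = 1 + 9/14z + 5/14z(1+5/7z) = 1 + z + 25/98z²
  R(z) = 1 + z + 25/98z².

Boundary: |R(x)|=1, x<0.
x=-0.55: |R|=0.5272
R=1: x+25/98x²=0 ⇒ x=−98/25=-3.9200; min R=1−1/(4·25/98)=0.0200>−1
Confirm numerically:
  x=-3.464: |R|=0.59704 <1
  x=-3.328: |R|=0.49740 <1
  x=-2.319: |R|=0.05288 <1
  x=-4.401: |R|=1.54002 >1
  x=-4.196: |R|=1.29543 >1
  x=-3.981: |R|=1.06195 >1
Stable set (-3.9200, 0).

(-3.9200, 0).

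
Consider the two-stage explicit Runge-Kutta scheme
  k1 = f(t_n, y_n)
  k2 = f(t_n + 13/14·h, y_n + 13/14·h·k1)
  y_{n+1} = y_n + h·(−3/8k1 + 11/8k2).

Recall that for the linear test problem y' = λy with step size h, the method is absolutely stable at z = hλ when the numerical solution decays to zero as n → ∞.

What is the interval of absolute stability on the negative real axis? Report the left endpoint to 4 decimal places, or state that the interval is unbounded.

(-0.7832, 0).

Test eqn y'=λy, z=hλ:
  k1=λy_n ⇒ h·k1=z·y_n;  k2=λ(1+13/14z)y_n ⇒ h·k2=z(1+13/14z)y_n
  y_{n+1}/y_n = 1 − 3/8z + 11/8z(1+13/14z) = 1 + z + 143/112z²
  Hence R(z) = 1 + z + 143/112z².

Solve |R(x)|<1 on ℝ⁻.
x=-0.56: |R|=0.8404
R=1: x+143/112x²=0 ⇒ x=−112/143=-0.7832; min R=1−1/(4·143/112)=0.8042>−1
Confirm numerically:
  x=-0.761: |R|=0.97841 <1
  x=-0.635: |R|=0.87983 <1
  x=-0.572: |R|=0.84574 <1
  x=-1.075: |R|=1.40049 >1
  x=-1.055: |R|=1.36609 >1
Interval (-0.7832, 0).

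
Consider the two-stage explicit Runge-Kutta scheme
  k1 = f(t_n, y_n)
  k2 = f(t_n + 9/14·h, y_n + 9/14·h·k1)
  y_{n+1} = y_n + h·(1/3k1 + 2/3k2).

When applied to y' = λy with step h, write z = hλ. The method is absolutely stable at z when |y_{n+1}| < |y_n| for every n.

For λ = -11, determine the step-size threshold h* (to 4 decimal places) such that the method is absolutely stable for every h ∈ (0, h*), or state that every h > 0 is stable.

Test eqn y'=λy, z=hλ:
  k1=λy_n ⇒ h·k1=z·y_n;  k2=λ(1+9/14z)y_n ⇒ h·k2=z(1+9/14z)y_n
  y_{n+1}/y_n = 1 + 1/3z + 2/3z(1+9/14z) = 1 + z + 3/7z²
  R(z) = 1 + z + 3/7z².

Need |R(x)|<1, x<0.
x=-0.31: |R|=0.7312
R=1: x+3/7x²=0 ⇒ x=−7/3=-2.3333; min R=1−1/(4·3/7)=0.4167>−1
Confirm numerically:
  x=-2.231: |R|=0.90215 <1
  x=-2.145: |R|=0.82687 <1
  x=-1.993: |R|=0.70931 <1
  x=-1.611: |R|=0.50128 <1
  x=-2.809: |R|=1.57263 >1
  x=-2.614: |R|=1.31443 >1
  x=-2.556: |R|=1.24392 >1
Interval (-2.3333, 0).

(-2.3333,0); λ=-11 ⇒ h* = (7/3)/11 = 0.2121.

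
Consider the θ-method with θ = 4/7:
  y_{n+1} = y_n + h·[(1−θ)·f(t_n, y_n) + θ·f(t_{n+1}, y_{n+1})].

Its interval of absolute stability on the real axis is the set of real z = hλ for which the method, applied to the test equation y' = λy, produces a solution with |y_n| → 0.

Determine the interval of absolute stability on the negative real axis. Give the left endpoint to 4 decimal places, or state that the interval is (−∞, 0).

Set f=λy, z=hλ:
  y_{n+1} = y_n + z·[3/7·y_n + 4/7·y_{n+1}] ⇒ (1 − 4/7z)y_{n+1} = (1 + 3/7z)y_n
  R(z) = (1 + 3/7z)/(1 − 4/7z).

Need |R(x)|<1, x<0.
x=-1.44: |R|=0.2100
x=-2: |R|=0.0667
x=-10: |R|=0.4894
x=-100: |R|=0.7199
θ=4/7≥1/2 ⇒ |1+3/7x|<|1−4/7x| ∀x<0 ⇒ stable on all of ℝ⁻.

unbounded; (−∞, 0).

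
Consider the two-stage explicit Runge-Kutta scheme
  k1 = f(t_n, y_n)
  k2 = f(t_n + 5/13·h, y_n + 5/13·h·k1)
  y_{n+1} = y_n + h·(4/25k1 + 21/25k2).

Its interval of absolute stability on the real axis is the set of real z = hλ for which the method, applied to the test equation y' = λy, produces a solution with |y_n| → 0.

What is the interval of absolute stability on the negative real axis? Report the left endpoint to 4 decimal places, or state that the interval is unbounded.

z∈(-3.0952,0).

Set f=λy, z=hλ:
  k1=λy_n ⇒ h·k1=z·y_n;  k2=λ(1+5/13z)y_n ⇒ h·k2=z(1+5/13z)y_n
  y_{n+1}/y_n = 1 + 4/25z + 21/25z(1+5/13z) = 1 + z + 21/65z²
  so R(z) = 1 + z + 21/65z².

Need |R(x)|<1, x<0.
x=-1.24: |R|=0.2568
R=1: x+21/65x²=0 ⇒ x=−65/21=-3.0952; min R=1−1/(4·21/65)=0.2262>−1
Confirm numerically:
  x=-2.847: |R|=0.77167 <1
  x=-2.130: |R|=0.33577 <1
  x=-1.715: |R|=0.23524 <1
  x=-1.571: |R|=0.22637 <1
  x=-3.459: |R|=1.40651 >1
  x=-3.311: |R|=1.23080 >1
So |R|<1 on (-3.0952, 0).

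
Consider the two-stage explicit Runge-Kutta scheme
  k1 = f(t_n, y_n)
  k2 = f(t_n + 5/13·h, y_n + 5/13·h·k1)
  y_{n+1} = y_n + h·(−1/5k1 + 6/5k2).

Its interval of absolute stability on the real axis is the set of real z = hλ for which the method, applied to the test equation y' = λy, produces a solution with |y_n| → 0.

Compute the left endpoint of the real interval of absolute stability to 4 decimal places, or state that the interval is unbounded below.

With y'=λy (z=hλ):
  k1=λy_n ⇒ h·k1=z·y_n;  k2=λ(1+5/13z)y_n ⇒ h·k2=z(1+5/13z)y_n
  y_{n+1}/y_n = 1 − 1/5z + 6/5z(1+5/13z) = 1 + z + 6/13z²
  ⇒ R(z) = 1 + z + 6/13z².

Solve |R(x)|<1 on ℝ⁻.
x=-1.72: |R|=0.6454
R=1: x+6/13x²=0 ⇒ x=−13/6=-2.1667; min R=1−1/(4·6/13)=0.4583>−1
Confirm numerically:
  x=-2.017: |R|=0.86067 <1
  x=-1.978: |R|=0.82776 <1
  x=-1.434: |R|=0.51509 <1
  x=-1.310: |R|=0.48205 <1
  x=-2.543: |R|=1.44170 >1
  x=-2.274: |R|=1.11265 >1
So |R|<1 on (-2.1667, 0).

z* = -2.1667.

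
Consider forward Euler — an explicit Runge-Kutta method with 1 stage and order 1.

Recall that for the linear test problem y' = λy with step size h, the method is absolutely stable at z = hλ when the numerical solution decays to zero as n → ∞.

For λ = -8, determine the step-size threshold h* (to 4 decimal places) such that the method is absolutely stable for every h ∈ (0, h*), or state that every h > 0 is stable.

(-2.0000,0); λ=-8 ⇒ h* = 0.2500.

On y'=λy, z=hλ:
  order 1, 1-stage ⇒ R(z)=1+z
  (e.g. R(-1.77)=-0.77000, |R|=0.77000)

Find x<0 with |R(x)|<1.
x=-1.77: |R|=0.7700
|R(-1.5)|=0.5000 |R(-1.27)|=0.2700 |R(-0.87)|=0.1300
Bisect:
  x_lo=-2.5551 |R|=1.5551  x_hi=-0.3832 |R|=0.6168
  mid=-1.46916 |R|=0.46916 →hi
  mid=-2.01215 |R|=1.01215 →lo
  mid=-1.74065 |R|=0.74065 →hi
  mid=-1.87640 |R|=0.87640 →hi
  mid=-1.94428 |R|=0.94428 →hi
  mid=-1.97822 |R|=0.97822 →hi
  mid=-1.99518 |R|=0.99518 →hi
  ...
  [-2.00009,-1.99996] ⇒ x*=-2.0000
Stable set (-2.0000, 0).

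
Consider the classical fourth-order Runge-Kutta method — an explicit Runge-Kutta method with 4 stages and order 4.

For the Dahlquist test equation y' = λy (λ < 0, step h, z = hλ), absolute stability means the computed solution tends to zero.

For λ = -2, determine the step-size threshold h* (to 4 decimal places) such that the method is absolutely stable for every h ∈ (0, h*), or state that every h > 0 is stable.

(-2.7853,0); λ=-2 ⇒ h* = 1.3926.

Test eqn y'=λy, z=hλ:
  order 4, 4-stage ⇒ R(z)=1+z+z^2/2+z^3/6+z^4/24
  (e.g. R(-1.17)=0.32559, |R|=0.32559)

Solve |R(x)|<1 on ℝ⁻.
x=-1.17: |R|=0.3256
|R(-1.79)|=0.2839 |R(-1.39)|=0.2840 |R(-1.05)|=0.3590
Bisect:
  x_lo=-3.1145 |R|=1.6208  x_hi=-0.3020 |R|=0.7393
  mid=-1.70824 |R|=0.27480 →hi
  mid=-2.41135 |R|=0.56785 →hi
  mid=-2.76290 |R|=0.96676 →hi
  mid=-2.93868 |R|=1.25698 →lo
  mid=-2.85079 |R|=1.10332 →lo
  mid=-2.80684 |R|=1.03298 →lo
  mid=-2.78487 |R|=0.99937 →hi
  ...
  [-2.78539,-2.78522] ⇒ x*=-2.7853
Stable set (-2.7853, 0).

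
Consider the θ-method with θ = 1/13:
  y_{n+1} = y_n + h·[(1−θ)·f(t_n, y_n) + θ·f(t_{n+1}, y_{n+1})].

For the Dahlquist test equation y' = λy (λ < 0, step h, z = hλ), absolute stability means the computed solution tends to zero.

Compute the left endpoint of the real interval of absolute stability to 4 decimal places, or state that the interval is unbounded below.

z* = -2.3636.

With y'=λy (z=hλ):
  y_{n+1} = y_n + z·[12/13·y_n + 1/13·y_{n+1}] ⇒ (1 − 1/13z)y_{n+1} = (1 + 12/13z)y_n
  R(z) = (1 + 12/13z)/(1 − 1/13z).

Boundary: |R(x)|=1, x<0.
x=-1.07: |R|=0.0114
R=−1: 1+12/13x = −1+1/13x ⇒ -11/13x=2 ⇒ x=2/(-11/13)=-2.3636
Confirm numerically:
  x=-1.898: |R|=0.65620 <1
  x=-1.731: |R|=0.52759 <1
  x=-1.393: |R|=0.25818 <1
  x=-1.248: |R|=0.13869 <1
  x=-2.709: |R|=1.24184 >1
  x=-2.536: |R|=1.12204 >1
Stable set (-2.3636, 0).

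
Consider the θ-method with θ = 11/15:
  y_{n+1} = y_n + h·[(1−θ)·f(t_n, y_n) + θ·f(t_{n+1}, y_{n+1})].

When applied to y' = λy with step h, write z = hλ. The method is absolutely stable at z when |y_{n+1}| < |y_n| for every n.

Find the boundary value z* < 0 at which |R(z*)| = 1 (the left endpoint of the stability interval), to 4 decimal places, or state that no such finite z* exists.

(−∞, 0) — no finite endpoint.

On y'=λy, z=hλ:
  y_{n+1} = y_n + z·[4/15·y_n + 11/15·y_{n+1}] ⇒ (1 − 11/15z)y_{n+1} = (1 + 4/15z)y_n
  so R(z) = (1 + 4/15z)/(1 − 11/15z).

Solve |R(x)|<1 on ℝ⁻.
x=-1.44: |R|=0.2996
x=-2: |R|=0.1892
x=-10: |R|=0.2000
x=-100: |R|=0.3453
θ=11/15≥1/2 ⇒ |1+4/15x|<|1−11/15x| ∀x<0 ⇒ unbounded interval.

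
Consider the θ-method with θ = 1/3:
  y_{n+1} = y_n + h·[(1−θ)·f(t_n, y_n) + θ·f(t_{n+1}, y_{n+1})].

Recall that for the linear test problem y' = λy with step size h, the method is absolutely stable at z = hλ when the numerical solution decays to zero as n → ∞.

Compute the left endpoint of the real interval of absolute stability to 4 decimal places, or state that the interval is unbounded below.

z* = -6.0000.

With y'=λy (z=hλ):
  y_{n+1} = y_n + z·[2/3·y_n + 1/3·y_{n+1}] ⇒ (1 − 1/3z)y_{n+1} = (1 + 2/3z)y_n
  ⇒ R(z) = (1 + 2/3z)/(1 − 1/3z).

Find x<0 with |R(x)|<1.
x=-1.25: |R|=0.1176
R=−1: 1+2/3x = −1+1/3x ⇒ -1/3x=2 ⇒ x=2/(-1/3)=-6.0000
Confirm numerically:
  x=-5.435: |R|=0.93302 <1
  x=-5.066: |R|=0.88421 <1
  x=-4.062: |R|=0.72557 <1
  x=-6.488: |R|=1.05143 >1
  x=-6.245: |R|=1.02650 >1
Interval (-6.0000, 0).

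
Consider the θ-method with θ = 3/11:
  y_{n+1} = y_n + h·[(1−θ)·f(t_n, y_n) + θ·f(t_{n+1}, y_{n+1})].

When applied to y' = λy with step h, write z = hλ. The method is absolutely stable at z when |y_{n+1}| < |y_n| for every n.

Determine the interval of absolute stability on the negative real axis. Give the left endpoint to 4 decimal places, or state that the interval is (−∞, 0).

With y'=λy (z=hλ):
  y_{n+1} = y_n + z·[8/11·y_n + 3/11·y_{n+1}] ⇒ (1 − 3/11z)y_{n+1} = (1 + 8/11z)y_n
  so R(z) = (1 + 8/11z)/(1 − 3/11z).

Need |R(x)|<1, x<0.
x=-1.1: |R|=0.1538
R=−1: 1+8/11x = −1+3/11x ⇒ -5/11x=2 ⇒ x=2/(-5/11)=-4.4000
Confirm numerically:
  x=-3.843: |R|=0.87638 <1
  x=-3.819: |R|=0.87064 <1
  x=-3.015: |R|=0.65453 <1
  x=-2.354: |R|=0.43362 <1
  x=-4.570: |R|=1.03440 >1
  x=-4.540: |R|=1.02843 >1
Stable set (-4.4000, 0).

(-4.4000, 0).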